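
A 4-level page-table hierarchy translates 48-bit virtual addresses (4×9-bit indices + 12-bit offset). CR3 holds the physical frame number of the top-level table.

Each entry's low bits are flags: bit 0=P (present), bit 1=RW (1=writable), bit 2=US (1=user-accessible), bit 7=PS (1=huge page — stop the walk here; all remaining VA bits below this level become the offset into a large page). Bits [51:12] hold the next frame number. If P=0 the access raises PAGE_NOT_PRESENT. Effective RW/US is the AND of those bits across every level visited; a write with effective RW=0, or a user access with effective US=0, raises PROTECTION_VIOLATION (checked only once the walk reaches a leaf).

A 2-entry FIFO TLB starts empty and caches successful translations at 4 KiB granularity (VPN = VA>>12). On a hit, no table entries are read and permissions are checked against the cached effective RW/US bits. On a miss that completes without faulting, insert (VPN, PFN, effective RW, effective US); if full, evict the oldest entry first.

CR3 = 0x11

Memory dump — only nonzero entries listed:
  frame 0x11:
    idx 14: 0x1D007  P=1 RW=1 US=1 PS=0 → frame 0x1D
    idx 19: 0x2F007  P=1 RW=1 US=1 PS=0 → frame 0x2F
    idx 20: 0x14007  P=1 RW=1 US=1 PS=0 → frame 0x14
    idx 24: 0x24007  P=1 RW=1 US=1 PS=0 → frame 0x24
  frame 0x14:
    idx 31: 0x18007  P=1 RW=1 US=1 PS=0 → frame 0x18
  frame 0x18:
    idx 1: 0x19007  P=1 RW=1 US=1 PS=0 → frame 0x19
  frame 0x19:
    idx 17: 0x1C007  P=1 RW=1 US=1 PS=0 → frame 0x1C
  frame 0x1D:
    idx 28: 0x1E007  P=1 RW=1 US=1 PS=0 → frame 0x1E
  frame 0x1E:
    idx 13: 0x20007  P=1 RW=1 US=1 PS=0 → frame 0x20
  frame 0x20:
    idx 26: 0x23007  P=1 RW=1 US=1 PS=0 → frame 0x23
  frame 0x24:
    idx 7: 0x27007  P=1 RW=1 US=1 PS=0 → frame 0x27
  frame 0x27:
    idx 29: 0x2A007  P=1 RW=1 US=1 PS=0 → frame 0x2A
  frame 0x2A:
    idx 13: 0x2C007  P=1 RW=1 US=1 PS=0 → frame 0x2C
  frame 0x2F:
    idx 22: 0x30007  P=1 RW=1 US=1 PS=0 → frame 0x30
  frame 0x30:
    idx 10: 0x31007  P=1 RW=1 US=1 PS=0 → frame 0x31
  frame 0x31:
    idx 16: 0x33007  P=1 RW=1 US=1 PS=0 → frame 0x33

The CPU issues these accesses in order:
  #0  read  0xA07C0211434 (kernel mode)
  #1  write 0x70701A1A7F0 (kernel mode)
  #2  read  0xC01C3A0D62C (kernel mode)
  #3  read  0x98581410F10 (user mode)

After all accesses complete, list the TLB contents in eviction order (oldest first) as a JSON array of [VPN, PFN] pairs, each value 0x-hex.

Trace:
#0 VA=0xA07C0211434 (r,kernel):
  L0: frame=0x11 idx=20 entry=0x14007 [P=1 RW=1 US=1 PS=0]
  L1: frame=0x14 idx=31 entry=0x18007 [P=1 RW=1 US=1 PS=0]
  L2: frame=0x18 idx=1 entry=0x19007 [P=1 RW=1 US=1 PS=0]
  L3: frame=0x19 idx=17 entry=0x1C007 [P=1 RW=1 US=1 PS=0]
  ⇒ phys 0x1C434  [4 reads]
#1 VA=0x70701A1A7F0 (w,kernel):
  L0: frame=0x11 idx=14 entry=0x1D007 [P=1 RW=1 US=1 PS=0]
  L1: frame=0x1D idx=28 entry=0x1E007 [P=1 RW=1 US=1 PS=0]
  L2: frame=0x1E idx=13 entry=0x20007 [P=1 RW=1 US=1 PS=0]
  L3: frame=0x20 idx=26 entry=0x23007 [P=1 RW=1 US=1 PS=0]
  ⇒ phys 0x237F0  [4 reads]
#2 VA=0xC01C3A0D62C (r,kernel):
  L0: frame=0x11 idx=24 entry=0x24007 [P=1 RW=1 US=1 PS=0]
  L1: frame=0x24 idx=7 entry=0x27007 [P=1 RW=1 US=1 PS=0]
  L2: frame=0x27 idx=29 entry=0x2A007 [P=1 RW=1 US=1 PS=0]
  L3: frame=0x2A idx=13 entry=0x2C007 [P=1 RW=1 US=1 PS=0]
  ⇒ phys 0x2C62C  [4 reads]
#3 VA=0x98581410F10 (r,user):
  L0: frame=0x11 idx=19 entry=0x2F007 [P=1 RW=1 US=1 PS=0]
  L1: frame=0x2F idx=22 entry=0x30007 [P=1 RW=1 US=1 PS=0]
  L2: frame=0x30 idx=10 entry=0x31007 [P=1 RW=1 US=1 PS=0]
  L3: frame=0x31 idx=16 entry=0x33007 [P=1 RW=1 US=1 PS=0]
  ⇒ phys 0x33F10  [4 reads]

TLB: [["0xC01C3A0D", "0x2C"], ["0x98581410", "0x33"]]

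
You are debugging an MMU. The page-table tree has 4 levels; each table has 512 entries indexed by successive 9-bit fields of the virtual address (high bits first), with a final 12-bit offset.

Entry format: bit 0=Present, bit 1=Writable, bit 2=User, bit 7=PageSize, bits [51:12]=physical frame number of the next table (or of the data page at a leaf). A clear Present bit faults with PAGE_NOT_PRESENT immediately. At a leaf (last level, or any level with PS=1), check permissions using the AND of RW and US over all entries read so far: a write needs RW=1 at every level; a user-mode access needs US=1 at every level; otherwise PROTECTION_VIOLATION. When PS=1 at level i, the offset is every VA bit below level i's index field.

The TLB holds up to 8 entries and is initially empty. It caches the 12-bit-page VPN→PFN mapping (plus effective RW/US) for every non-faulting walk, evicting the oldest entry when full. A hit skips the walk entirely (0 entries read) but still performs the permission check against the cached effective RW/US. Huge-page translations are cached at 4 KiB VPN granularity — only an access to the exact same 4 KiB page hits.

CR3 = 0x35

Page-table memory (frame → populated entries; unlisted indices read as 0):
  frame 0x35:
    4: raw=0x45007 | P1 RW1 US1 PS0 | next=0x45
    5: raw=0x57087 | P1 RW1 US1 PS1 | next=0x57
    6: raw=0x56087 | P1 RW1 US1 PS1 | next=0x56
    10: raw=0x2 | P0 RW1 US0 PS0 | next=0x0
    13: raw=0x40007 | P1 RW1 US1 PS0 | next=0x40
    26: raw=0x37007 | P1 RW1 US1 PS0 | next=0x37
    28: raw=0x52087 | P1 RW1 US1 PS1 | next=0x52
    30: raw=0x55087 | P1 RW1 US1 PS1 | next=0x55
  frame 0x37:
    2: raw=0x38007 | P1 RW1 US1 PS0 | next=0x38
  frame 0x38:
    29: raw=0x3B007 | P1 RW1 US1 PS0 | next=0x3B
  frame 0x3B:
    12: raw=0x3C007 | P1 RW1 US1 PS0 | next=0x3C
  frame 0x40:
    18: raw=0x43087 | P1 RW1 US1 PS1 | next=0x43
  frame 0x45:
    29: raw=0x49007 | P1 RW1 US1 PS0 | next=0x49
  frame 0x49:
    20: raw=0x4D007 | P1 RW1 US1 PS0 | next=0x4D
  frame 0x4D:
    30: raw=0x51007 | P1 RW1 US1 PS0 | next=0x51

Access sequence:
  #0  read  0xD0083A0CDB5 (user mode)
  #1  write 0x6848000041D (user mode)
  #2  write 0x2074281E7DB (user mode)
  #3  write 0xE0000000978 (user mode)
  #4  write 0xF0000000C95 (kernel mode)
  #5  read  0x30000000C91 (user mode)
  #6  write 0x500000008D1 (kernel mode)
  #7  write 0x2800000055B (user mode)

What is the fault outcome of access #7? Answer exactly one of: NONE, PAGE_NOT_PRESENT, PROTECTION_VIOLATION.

Trace:
#0 VA=0xD0083A0CDB5 (r,user):
  [0] read 0x35 idx=26: raw=0x37007 flags P=1 W=1 U=1 S=0
  [1] read 0x37 idx=2: raw=0x38007 flags P=1 W=1 U=1 S=0
  [2] read 0x38 idx=29: raw=0x3B007 flags P=1 W=1 U=1 S=0
  [3] read 0x3B idx=12: raw=0x3C007 flags P=1 W=1 U=1 S=0
  ⇒ phys 0x3CDB5  [4 reads]
#1 VA=0x6848000041D (w,user):
  [0] read 0x35 idx=13: raw=0x40007 flags P=1 W=1 U=1 S=0
  [1] read 0x40 idx=18: raw=0x43087 flags P=1 W=1 U=1 S=1
  ⇒ phys 0x4341D (huge @L1)  [2 reads]
#2 VA=0x2074281E7DB (w,user):
  [0] read 0x35 idx=4: raw=0x45007 flags P=1 W=1 U=1 S=0
  [1] read 0x45 idx=29: raw=0x49007 flags P=1 W=1 U=1 S=0
  [2] read 0x49 idx=20: raw=0x4D007 flags P=1 W=1 U=1 S=0
  [3] read 0x4D idx=30: raw=0x51007 flags P=1 W=1 U=1 S=0
  ⇒ phys 0x517DB  [4 reads]
#3 VA=0xE0000000978 (w,user):
  [0] read 0x35 idx=28: raw=0x52087 flags P=1 W=1 U=1 S=1
  ⇒ phys 0x52978 (huge @L0)  [1 reads]
#4 VA=0xF0000000C95 (w,kernel):
  [0] read 0x35 idx=30: raw=0x55087 flags P=1 W=1 U=1 S=1
  ⇒ phys 0x55C95 (huge @L0)  [1 reads]
#5 VA=0x30000000C91 (r,user):
  [0] read 0x35 idx=6: raw=0x56087 flags P=1 W=1 U=1 S=1
  ⇒ phys 0x56C91 (huge @L0)  [1 reads]
#6 VA=0x500000008D1 (w,kernel):
  [0] read 0x35 idx=10: raw=0x2 flags P=0 W=1 U=0 S=0
  ✗ PAGE_NOT_PRESENT  [1 reads]
#7 VA=0x2800000055B (w,user):
  [0] read 0x35 idx=5: raw=0x57087 flags P=1 W=1 U=1 S=1
  ⇒ phys 0x5755B (huge @L0)  [1 reads]

Access #7 fault: NONE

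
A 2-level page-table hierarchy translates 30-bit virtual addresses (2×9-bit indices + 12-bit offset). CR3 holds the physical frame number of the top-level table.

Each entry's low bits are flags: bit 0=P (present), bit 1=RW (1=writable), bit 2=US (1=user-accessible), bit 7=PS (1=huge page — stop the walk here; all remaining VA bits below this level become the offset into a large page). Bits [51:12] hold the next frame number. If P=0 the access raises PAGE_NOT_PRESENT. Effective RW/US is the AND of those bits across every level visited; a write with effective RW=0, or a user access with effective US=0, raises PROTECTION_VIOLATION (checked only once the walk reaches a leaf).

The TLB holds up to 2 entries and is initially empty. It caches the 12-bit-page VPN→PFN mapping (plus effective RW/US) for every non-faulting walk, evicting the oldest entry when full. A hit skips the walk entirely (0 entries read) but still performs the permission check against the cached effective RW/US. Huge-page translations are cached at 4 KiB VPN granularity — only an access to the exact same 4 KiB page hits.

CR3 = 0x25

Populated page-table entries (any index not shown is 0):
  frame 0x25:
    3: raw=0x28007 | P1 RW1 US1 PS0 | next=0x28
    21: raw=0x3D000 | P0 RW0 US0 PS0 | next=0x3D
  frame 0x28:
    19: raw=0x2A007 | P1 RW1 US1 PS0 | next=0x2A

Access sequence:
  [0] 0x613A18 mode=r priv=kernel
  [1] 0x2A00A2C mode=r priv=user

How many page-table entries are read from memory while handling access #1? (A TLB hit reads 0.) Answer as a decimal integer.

Walk each access:
#0 VA=0x613A18 (r,kernel):
  L0: frame=0x25 idx=3 entry=0x28007 [P=1 RW=1 US=1 PS=0]
  L1: frame=0x28 idx=19 entry=0x2A007 [P=1 RW=1 US=1 PS=0]
  ⇒ phys 0x2AA18  [2 reads]
#1 VA=0x2A00A2C (r,user):
  L0: frame=0x25 idx=21 entry=0x3D000 [P=0 RW=0 US=0 PS=0]
  → PAGE_NOT_PRESENT  (1 entries read)

Entries read for #1: 1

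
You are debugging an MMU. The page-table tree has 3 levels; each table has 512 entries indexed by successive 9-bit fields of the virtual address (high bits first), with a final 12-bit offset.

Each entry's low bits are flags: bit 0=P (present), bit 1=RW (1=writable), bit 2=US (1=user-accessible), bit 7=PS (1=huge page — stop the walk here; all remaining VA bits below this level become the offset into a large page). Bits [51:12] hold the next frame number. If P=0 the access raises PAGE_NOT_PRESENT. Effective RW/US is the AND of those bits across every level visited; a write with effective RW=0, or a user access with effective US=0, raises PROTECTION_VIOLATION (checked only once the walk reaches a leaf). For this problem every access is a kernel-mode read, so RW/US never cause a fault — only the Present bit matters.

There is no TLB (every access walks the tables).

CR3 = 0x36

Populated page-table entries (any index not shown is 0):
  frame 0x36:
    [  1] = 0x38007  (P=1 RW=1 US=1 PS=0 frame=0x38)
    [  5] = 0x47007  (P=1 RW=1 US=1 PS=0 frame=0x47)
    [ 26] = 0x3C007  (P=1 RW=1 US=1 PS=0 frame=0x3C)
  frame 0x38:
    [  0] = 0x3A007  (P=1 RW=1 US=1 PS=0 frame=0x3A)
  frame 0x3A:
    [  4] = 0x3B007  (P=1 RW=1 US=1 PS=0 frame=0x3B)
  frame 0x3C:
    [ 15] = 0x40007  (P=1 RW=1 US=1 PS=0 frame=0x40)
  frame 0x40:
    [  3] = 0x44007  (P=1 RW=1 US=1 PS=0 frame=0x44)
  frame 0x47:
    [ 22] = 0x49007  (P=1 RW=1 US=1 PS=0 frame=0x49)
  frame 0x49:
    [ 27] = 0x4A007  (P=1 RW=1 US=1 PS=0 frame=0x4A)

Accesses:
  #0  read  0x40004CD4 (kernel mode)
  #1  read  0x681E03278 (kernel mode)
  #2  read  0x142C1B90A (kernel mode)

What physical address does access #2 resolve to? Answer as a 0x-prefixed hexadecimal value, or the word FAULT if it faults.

Per-access translation:
#0 VA=0x40004CD4 (r,kernel):
  [0] read 0x36 idx=1: raw=0x38007 flags P=1 W=1 U=1 S=0
  [1] read 0x38 idx=0: raw=0x3A007 flags P=1 W=1 U=1 S=0
  [2] read 0x3A idx=4: raw=0x3B007 flags P=1 W=1 U=1 S=0
  ⇒ phys 0x3BCD4  [3 reads]
#1 VA=0x681E03278 (r,kernel):
  [0] read 0x36 idx=26: raw=0x3C007 flags P=1 W=1 U=1 S=0
  [1] read 0x3C idx=15: raw=0x40007 flags P=1 W=1 U=1 S=0
  [2] read 0x40 idx=3: raw=0x44007 flags P=1 W=1 U=1 S=0
  ⇒ phys 0x44278  [3 reads]
#2 VA=0x142C1B90A (r,kernel):
  [0] read 0x36 idx=5: raw=0x47007 flags P=1 W=1 U=1 S=0
  [1] read 0x47 idx=22: raw=0x49007 flags P=1 W=1 U=1 S=0
  [2] read 0x49 idx=27: raw=0x4A007 flags P=1 W=1 U=1 S=0
  ⇒ phys 0x4A90A  [3 reads]

Access #2 PA: 0x4A90A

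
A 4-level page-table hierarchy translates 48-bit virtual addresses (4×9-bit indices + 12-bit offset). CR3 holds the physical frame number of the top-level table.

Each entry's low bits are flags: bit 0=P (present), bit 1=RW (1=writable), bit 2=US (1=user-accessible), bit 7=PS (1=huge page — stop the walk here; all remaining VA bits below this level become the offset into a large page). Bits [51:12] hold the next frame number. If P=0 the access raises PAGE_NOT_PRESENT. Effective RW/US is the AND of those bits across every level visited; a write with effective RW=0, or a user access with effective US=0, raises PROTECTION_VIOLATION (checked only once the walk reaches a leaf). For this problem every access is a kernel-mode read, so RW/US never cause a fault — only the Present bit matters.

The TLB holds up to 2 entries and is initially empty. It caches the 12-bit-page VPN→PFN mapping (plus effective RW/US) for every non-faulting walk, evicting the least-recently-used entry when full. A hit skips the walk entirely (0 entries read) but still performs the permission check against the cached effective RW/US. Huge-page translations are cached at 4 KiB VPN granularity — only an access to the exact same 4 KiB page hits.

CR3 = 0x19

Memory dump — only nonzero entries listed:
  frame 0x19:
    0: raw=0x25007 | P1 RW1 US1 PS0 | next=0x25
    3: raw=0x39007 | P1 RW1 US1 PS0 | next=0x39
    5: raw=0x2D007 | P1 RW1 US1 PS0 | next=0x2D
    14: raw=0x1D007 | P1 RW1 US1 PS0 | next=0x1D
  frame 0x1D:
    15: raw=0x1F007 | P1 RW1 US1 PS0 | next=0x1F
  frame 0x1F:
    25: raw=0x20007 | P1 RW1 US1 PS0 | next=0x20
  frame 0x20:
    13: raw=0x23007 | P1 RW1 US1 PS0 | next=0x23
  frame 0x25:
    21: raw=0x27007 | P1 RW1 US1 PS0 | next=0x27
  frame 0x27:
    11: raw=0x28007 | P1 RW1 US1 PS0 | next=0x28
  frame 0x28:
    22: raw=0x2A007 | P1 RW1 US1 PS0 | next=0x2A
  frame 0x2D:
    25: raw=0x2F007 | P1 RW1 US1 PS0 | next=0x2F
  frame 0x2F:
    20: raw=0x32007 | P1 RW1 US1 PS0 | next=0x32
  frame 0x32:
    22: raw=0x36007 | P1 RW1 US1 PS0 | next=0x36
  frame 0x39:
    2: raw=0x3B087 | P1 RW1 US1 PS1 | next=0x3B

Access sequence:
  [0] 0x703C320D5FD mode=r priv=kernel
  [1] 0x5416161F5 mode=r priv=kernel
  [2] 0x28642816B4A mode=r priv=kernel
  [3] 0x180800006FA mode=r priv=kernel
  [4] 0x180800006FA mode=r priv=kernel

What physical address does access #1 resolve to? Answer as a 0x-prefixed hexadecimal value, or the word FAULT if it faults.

Per-access translation:
#0 VA=0x703C320D5FD (r,kernel):
  L0 @0x19[14] → 0x1D007  P=1,RW=1,US=1,PS=0
  L1 @0x1D[15] → 0x1F007  P=1,RW=1,US=1,PS=0
  L2 @0x1F[25] → 0x20007  P=1,RW=1,US=1,PS=0
  L3 @0x20[13] → 0x23007  P=1,RW=1,US=1,PS=0
  ✓ 0x235FD  — 4 lookups
#1 VA=0x5416161F5 (r,kernel):
  L0 @0x19[0] → 0x25007  P=1,RW=1,US=1,PS=0
  L1 @0x25[21] → 0x27007  P=1,RW=1,US=1,PS=0
  L2 @0x27[11] → 0x28007  P=1,RW=1,US=1,PS=0
  L3 @0x28[22] → 0x2A007  P=1,RW=1,US=1,PS=0
  ✓ 0x2A1F5  — 4 lookups
#2 VA=0x28642816B4A (r,kernel):
  L0 @0x19[5] → 0x2D007  P=1,RW=1,US=1,PS=0
  L1 @0x2D[25] → 0x2F007  P=1,RW=1,US=1,PS=0
  L2 @0x2F[20] → 0x32007  P=1,RW=1,US=1,PS=0
  L3 @0x32[22] → 0x36007  P=1,RW=1,US=1,PS=0
  ✓ 0x36B4A  — 4 lookups
#3 VA=0x180800006FA (r,kernel):
  L0 @0x19[3] → 0x39007  P=1,RW=1,US=1,PS=0
  L1 @0x39[2] → 0x3B087  P=1,RW=1,US=1,PS=1
  ✓ 0x3B6FA (huge @L1)  — 2 lookups
#4 VA=0x180800006FA (r,kernel):
  TLB hit vpn=0x18080000 → PA=0x3B6FA

Access #1 PA: 0x2A1F5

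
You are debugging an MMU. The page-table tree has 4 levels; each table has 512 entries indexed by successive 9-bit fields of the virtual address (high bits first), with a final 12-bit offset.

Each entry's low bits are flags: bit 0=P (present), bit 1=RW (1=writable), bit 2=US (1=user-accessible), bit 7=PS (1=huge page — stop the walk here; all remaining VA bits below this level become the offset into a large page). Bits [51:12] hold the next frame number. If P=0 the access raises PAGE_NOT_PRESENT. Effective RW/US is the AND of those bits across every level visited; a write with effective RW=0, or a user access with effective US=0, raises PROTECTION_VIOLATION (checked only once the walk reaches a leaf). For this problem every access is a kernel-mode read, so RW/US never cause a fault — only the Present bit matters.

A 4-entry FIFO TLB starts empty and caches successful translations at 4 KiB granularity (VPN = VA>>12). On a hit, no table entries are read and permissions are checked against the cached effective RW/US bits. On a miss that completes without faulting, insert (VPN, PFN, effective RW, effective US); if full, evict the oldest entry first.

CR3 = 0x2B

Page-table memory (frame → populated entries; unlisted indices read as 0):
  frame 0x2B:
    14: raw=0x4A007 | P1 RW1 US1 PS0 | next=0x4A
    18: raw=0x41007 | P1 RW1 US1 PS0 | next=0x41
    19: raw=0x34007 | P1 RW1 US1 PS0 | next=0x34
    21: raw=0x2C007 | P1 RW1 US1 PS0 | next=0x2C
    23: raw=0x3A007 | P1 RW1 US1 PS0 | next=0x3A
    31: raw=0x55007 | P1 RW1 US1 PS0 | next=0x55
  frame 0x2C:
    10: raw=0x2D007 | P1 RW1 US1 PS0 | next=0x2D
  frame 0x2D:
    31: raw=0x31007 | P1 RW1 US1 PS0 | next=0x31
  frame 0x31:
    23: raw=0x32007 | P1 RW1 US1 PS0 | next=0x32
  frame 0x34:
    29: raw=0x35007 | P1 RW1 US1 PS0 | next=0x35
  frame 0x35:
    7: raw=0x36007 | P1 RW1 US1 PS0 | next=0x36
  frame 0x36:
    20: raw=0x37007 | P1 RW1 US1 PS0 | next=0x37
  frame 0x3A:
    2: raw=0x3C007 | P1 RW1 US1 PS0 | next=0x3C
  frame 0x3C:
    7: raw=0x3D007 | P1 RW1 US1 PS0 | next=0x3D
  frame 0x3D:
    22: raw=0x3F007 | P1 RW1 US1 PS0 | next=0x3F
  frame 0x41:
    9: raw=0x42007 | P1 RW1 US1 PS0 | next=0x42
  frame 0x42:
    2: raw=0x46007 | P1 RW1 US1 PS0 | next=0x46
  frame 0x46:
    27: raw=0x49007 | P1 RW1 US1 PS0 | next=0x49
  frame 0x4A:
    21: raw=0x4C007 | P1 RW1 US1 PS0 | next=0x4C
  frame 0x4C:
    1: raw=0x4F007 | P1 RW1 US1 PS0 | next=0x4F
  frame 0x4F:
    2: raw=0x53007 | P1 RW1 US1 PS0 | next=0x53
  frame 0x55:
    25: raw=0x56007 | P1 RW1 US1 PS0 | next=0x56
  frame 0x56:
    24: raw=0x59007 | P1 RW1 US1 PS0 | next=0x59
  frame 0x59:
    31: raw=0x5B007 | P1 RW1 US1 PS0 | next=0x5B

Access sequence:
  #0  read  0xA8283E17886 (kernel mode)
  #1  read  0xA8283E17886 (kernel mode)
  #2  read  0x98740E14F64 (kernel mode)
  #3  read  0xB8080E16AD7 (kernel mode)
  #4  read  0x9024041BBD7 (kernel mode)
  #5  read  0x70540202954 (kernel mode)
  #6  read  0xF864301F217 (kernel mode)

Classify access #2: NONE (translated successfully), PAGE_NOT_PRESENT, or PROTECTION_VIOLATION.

Trace:
#0 VA=0xA8283E17886 (r,kernel):
  L0 @0x2B[21] → 0x2C007  P=1,RW=1,US=1,PS=0
  L1 @0x2C[10] → 0x2D007  P=1,RW=1,US=1,PS=0
  L2 @0x2D[31] → 0x31007  P=1,RW=1,US=1,PS=0
  L3 @0x31[23] → 0x32007  P=1,RW=1,US=1,PS=0
  ✓ 0x32886  — 4 lookups
#1 VA=0xA8283E17886 (r,kernel):
  TLB hit vpn=0xA8283E17 → PA=0x32886
#2 VA=0x98740E14F64 (r,kernel):
  L0 @0x2B[19] → 0x34007  P=1,RW=1,US=1,PS=0
  L1 @0x34[29] → 0x35007  P=1,RW=1,US=1,PS=0
  L2 @0x35[7] → 0x36007  P=1,RW=1,US=1,PS=0
  L3 @0x36[20] → 0x37007  P=1,RW=1,US=1,PS=0
  ✓ 0x37F64  — 4 lookups
#3 VA=0xB8080E16AD7 (r,kernel):
  L0 @0x2B[23] → 0x3A007  P=1,RW=1,US=1,PS=0
  L1 @0x3A[2] → 0x3C007  P=1,RW=1,US=1,PS=0
  L2 @0x3C[7] → 0x3D007  P=1,RW=1,US=1,PS=0
  L3 @0x3D[22] → 0x3F007  P=1,RW=1,US=1,PS=0
  ✓ 0x3FAD7  — 4 lookups
#4 VA=0x9024041BBD7 (r,kernel):
  L0 @0x2B[18] → 0x41007  P=1,RW=1,US=1,PS=0
  L1 @0x41[9] → 0x42007  P=1,RW=1,US=1,PS=0
  L2 @0x42[2] → 0x46007  P=1,RW=1,US=1,PS=0
  L3 @0x46[27] → 0x49007  P=1,RW=1,US=1,PS=0
  ✓ 0x49BD7  — 4 lookups
#5 VA=0x70540202954 (r,kernel):
  L0 @0x2B[14] → 0x4A007  P=1,RW=1,US=1,PS=0
  L1 @0x4A[21] → 0x4C007  P=1,RW=1,US=1,PS=0
  L2 @0x4C[1] → 0x4F007  P=1,RW=1,US=1,PS=0
  L3 @0x4F[2] → 0x53007  P=1,RW=1,US=1,PS=0
  ✓ 0x53954  — 4 lookups
#6 VA=0xF864301F217 (r,kernel):
  L0 @0x2B[31] → 0x55007  P=1,RW=1,US=1,PS=0
  L1 @0x55[25] → 0x56007  P=1,RW=1,US=1,PS=0
  L2 @0x56[24] → 0x59007  P=1,RW=1,US=1,PS=0
  L3 @0x59[31] → 0x5B007  P=1,RW=1,US=1,PS=0
  ✓ 0x5B217  — 4 lookups

Access #2 fault: NONE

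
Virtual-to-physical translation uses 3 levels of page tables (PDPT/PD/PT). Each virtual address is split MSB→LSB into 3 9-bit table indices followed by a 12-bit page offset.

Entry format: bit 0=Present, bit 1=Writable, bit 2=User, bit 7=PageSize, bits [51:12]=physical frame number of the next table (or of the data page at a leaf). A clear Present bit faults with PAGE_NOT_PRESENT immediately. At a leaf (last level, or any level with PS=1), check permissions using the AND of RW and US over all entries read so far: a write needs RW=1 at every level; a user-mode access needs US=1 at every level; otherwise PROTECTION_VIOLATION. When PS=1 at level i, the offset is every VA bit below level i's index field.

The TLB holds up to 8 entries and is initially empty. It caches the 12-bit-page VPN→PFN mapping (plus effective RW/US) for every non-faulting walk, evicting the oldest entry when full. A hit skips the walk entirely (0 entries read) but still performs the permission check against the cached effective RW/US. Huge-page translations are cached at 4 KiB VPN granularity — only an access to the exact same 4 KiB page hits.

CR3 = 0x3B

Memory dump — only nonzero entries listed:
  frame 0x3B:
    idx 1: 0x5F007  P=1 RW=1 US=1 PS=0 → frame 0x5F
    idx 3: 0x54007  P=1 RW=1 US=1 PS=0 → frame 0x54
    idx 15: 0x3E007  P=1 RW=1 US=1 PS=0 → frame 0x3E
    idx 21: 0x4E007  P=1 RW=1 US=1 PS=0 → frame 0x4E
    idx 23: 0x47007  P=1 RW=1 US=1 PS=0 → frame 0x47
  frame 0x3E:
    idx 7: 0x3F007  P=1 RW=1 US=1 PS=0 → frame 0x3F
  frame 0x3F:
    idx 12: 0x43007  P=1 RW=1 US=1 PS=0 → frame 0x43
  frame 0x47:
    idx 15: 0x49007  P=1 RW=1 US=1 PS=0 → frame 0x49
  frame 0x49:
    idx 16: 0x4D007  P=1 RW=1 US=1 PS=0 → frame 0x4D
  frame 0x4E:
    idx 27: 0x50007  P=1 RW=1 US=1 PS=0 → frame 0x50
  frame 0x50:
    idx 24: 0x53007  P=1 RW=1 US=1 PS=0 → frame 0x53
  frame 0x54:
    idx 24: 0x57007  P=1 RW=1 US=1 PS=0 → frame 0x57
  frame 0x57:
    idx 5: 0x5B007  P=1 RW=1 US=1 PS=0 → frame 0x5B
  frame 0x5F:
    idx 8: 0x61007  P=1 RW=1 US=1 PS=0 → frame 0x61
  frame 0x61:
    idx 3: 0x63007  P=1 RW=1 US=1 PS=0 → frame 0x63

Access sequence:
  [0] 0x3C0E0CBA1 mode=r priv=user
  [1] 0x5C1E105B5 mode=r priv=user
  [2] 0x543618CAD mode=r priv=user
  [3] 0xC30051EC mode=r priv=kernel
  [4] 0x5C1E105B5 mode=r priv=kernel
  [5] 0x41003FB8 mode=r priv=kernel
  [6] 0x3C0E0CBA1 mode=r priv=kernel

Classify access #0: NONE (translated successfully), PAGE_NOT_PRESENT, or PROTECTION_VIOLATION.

Walk each access:
#0 VA=0x3C0E0CBA1 (r,user):
  L0: frame=0x3B idx=15 entry=0x3E007 [P=1 RW=1 US=1 PS=0]
  L1: frame=0x3E idx=7 entry=0x3F007 [P=1 RW=1 US=1 PS=0]
  L2: frame=0x3F idx=12 entry=0x43007 [P=1 RW=1 US=1 PS=0]
  ✓ 0x43BA1  — 3 lookups
#1 VA=0x5C1E105B5 (r,user):
  L0: frame=0x3B idx=23 entry=0x47007 [P=1 RW=1 US=1 PS=0]
  L1: frame=0x47 idx=15 entry=0x49007 [P=1 RW=1 US=1 PS=0]
  L2: frame=0x49 idx=16 entry=0x4D007 [P=1 RW=1 US=1 PS=0]
  ✓ 0x4D5B5  — 3 lookups
#2 VA=0x543618CAD (r,user):
  L0: frame=0x3B idx=21 entry=0x4E007 [P=1 RW=1 US=1 PS=0]
  L1: frame=0x4E idx=27 entry=0x50007 [P=1 RW=1 US=1 PS=0]
  L2: frame=0x50 idx=24 entry=0x53007 [P=1 RW=1 US=1 PS=0]
  ✓ 0x53CAD  — 3 lookups
#3 VA=0xC30051EC (r,kernel):
  L0: frame=0x3B idx=3 entry=0x54007 [P=1 RW=1 US=1 PS=0]
  L1: frame=0x54 idx=24 entry=0x57007 [P=1 RW=1 US=1 PS=0]
  L2: frame=0x57 idx=5 entry=0x5B007 [P=1 RW=1 US=1 PS=0]
  ✓ 0x5B1EC  — 3 lookups
#4 VA=0x5C1E105B5 (r,kernel):
  TLB hit vpn=0x5C1E10 → PA=0x4D5B5
#5 VA=0x41003FB8 (r,kernel):
  L0: frame=0x3B idx=1 entry=0x5F007 [P=1 RW=1 US=1 PS=0]
  L1: frame=0x5F idx=8 entry=0x61007 [P=1 RW=1 US=1 PS=0]
  L2: frame=0x61 idx=3 entry=0x63007 [P=1 RW=1 US=1 PS=0]
  ✓ 0x63FB8  — 3 lookups
#6 VA=0x3C0E0CBA1 (r,kernel):
  TLB hit vpn=0x3C0E0C → PA=0x43BA1

Access #0 fault: NONE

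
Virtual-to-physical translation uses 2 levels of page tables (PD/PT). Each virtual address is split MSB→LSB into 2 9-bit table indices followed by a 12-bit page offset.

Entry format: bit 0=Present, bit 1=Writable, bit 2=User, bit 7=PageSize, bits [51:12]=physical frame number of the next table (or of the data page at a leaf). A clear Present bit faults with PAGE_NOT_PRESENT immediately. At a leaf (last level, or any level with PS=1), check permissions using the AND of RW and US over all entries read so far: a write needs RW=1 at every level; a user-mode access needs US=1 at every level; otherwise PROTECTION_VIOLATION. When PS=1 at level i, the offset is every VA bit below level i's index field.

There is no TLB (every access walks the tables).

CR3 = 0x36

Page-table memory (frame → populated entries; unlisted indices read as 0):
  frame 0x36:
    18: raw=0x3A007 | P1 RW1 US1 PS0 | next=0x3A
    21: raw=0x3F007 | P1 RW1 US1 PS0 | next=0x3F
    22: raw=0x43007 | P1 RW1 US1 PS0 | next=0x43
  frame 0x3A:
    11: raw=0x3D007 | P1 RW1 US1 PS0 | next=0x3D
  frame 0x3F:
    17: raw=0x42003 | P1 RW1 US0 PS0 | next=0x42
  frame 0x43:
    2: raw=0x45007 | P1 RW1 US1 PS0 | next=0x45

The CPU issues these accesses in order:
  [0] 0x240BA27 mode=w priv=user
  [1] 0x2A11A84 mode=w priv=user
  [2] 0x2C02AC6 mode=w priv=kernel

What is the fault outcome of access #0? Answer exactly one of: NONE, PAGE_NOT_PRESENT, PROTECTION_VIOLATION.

Walk each access:
#0 VA=0x240BA27 (w,user):
  L0: frame=0x36 idx=18 entry=0x3A007 [P=1 RW=1 US=1 PS=0]
  L1: frame=0x3A idx=11 entry=0x3D007 [P=1 RW=1 US=1 PS=0]
  ⇒ phys 0x3DA27  [2 reads]
#1 VA=0x2A11A84 (w,user):
  L0: frame=0x36 idx=21 entry=0x3F007 [P=1 RW=1 US=1 PS=0]
  L1: frame=0x3F idx=17 entry=0x42003 [P=1 RW=1 US=0 PS=0]
  ✗ PROTECTION_VIOLATION  [2 reads]
#2 VA=0x2C02AC6 (w,kernel):
  L0: frame=0x36 idx=22 entry=0x43007 [P=1 RW=1 US=1 PS=0]
  L1: frame=0x43 idx=2 entry=0x45007 [P=1 RW=1 US=1 PS=0]
  ⇒ phys 0x45AC6  [2 reads]

Access #0 fault: NONE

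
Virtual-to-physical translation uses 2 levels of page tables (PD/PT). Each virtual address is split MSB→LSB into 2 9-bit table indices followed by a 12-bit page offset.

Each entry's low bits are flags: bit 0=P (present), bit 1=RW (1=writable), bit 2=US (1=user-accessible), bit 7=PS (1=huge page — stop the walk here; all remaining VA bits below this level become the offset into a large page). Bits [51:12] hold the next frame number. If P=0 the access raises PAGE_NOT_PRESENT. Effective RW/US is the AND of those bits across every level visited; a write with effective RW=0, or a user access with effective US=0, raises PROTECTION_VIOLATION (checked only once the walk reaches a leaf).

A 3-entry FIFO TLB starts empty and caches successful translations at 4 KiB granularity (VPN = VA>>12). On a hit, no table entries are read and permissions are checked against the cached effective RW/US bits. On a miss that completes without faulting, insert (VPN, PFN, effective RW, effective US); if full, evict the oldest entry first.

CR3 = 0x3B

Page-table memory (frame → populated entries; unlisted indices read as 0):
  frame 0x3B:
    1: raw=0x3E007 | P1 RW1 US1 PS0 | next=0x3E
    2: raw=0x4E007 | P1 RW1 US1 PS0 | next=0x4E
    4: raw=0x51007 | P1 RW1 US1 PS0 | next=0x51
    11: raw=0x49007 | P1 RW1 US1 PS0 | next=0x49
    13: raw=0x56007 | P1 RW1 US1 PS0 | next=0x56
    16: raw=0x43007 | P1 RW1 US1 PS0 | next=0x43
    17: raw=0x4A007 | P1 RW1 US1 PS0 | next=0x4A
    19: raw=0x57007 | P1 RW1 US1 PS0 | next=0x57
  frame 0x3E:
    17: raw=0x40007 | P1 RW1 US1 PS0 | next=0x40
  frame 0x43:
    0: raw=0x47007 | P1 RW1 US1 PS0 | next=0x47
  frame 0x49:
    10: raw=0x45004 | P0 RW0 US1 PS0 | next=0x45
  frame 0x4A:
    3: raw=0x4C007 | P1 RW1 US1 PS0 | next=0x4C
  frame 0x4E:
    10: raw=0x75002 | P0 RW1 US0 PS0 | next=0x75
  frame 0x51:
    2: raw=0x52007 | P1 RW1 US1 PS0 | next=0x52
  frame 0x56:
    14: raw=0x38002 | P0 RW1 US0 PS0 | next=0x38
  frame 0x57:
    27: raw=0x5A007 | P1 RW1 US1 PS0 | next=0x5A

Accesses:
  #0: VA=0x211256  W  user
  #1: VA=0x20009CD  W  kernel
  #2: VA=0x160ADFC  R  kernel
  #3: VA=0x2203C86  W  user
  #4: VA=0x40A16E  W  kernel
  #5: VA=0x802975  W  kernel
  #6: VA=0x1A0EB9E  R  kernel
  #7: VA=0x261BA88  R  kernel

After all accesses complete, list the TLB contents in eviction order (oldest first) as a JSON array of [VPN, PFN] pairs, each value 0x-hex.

Per-access translation:
#0 VA=0x211256 (w,user):
  [0] read 0x3B idx=1: raw=0x3E007 flags P=1 W=1 U=1 S=0
  [1] read 0x3E idx=17: raw=0x40007 flags P=1 W=1 U=1 S=0
  ✓ 0x40256  — 2 lookups
#1 VA=0x20009CD (w,kernel):
  [0] read 0x3B idx=16: raw=0x43007 flags P=1 W=1 U=1 S=0
  [1] read 0x43 idx=0: raw=0x47007 flags P=1 W=1 U=1 S=0
  ✓ 0x479CD  — 2 lookups
#2 VA=0x160ADFC (r,kernel):
  [0] read 0x3B idx=11: raw=0x49007 flags P=1 W=1 U=1 S=0
  [1] read 0x49 idx=10: raw=0x45004 flags P=0 W=0 U=1 S=0
  ⇒ fault: PAGE_NOT_PRESENT  — 2 lookups
#3 VA=0x2203C86 (w,user):
  [0] read 0x3B idx=17: raw=0x4A007 flags P=1 W=1 U=1 S=0
  [1] read 0x4A idx=3: raw=0x4C007 flags P=1 W=1 U=1 S=0
  ✓ 0x4CC86  — 2 lookups
#4 VA=0x40A16E (w,kernel):
  [0] read 0x3B idx=2: raw=0x4E007 flags P=1 W=1 U=1 S=0
  [1] read 0x4E idx=10: raw=0x75002 flags P=0 W=1 U=0 S=0
  ⇒ fault: PAGE_NOT_PRESENT  — 2 lookups
#5 VA=0x802975 (w,kernel):
  [0] read 0x3B idx=4: raw=0x51007 flags P=1 W=1 U=1 S=0
  [1] read 0x51 idx=2: raw=0x52007 flags P=1 W=1 U=1 S=0
  ✓ 0x52975  — 2 lookups
#6 VA=0x1A0EB9E (r,kernel):
  [0] read 0x3B idx=13: raw=0x56007 flags P=1 W=1 U=1 S=0
  [1] read 0x56 idx=14: raw=0x38002 flags P=0 W=1 U=0 S=0
  ⇒ fault: PAGE_NOT_PRESENT  — 2 lookups
#7 VA=0x261BA88 (r,kernel):
  [0] read 0x3B idx=19: raw=0x57007 flags P=1 W=1 U=1 S=0
  [1] read 0x57 idx=27: raw=0x5A007 flags P=1 W=1 U=1 S=0
  ✓ 0x5AA88  — 2 lookups

TLB: [["0x2203", "0x4C"], ["0x802", "0x52"], ["0x261B", "0x5A"]]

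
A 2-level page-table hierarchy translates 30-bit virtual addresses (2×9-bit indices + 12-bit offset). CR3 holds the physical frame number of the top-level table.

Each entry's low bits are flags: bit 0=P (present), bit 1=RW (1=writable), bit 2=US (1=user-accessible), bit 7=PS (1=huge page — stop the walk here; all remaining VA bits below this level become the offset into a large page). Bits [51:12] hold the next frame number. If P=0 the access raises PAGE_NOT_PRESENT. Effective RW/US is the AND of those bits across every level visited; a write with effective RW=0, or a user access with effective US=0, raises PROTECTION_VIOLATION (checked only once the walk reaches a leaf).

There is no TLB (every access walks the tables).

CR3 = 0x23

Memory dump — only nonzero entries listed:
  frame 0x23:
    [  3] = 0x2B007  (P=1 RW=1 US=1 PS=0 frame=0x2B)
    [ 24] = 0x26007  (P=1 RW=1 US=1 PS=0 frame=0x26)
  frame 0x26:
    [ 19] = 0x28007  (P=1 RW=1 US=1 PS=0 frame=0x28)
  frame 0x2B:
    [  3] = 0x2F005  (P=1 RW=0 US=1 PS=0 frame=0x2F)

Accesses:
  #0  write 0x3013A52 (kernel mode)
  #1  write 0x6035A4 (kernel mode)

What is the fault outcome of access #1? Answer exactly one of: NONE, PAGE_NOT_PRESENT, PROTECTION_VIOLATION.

Trace:
#0 VA=0x3013A52 (w,kernel):
  L0: frame=0x23 idx=24 entry=0x26007 [P=1 RW=1 US=1 PS=0]
  L1: frame=0x26 idx=19 entry=0x28007 [P=1 RW=1 US=1 PS=0]
  ⇒ phys 0x28A52  [2 reads]
#1 VA=0x6035A4 (w,kernel):
  L0: frame=0x23 idx=3 entry=0x2B007 [P=1 RW=1 US=1 PS=0]
  L1: frame=0x2B idx=3 entry=0x2F005 [P=1 RW=0 US=1 PS=0]
  → PROTECTION_VIOLATION  (2 entries read)

Access #1 fault: PROTECTION_VIOLATION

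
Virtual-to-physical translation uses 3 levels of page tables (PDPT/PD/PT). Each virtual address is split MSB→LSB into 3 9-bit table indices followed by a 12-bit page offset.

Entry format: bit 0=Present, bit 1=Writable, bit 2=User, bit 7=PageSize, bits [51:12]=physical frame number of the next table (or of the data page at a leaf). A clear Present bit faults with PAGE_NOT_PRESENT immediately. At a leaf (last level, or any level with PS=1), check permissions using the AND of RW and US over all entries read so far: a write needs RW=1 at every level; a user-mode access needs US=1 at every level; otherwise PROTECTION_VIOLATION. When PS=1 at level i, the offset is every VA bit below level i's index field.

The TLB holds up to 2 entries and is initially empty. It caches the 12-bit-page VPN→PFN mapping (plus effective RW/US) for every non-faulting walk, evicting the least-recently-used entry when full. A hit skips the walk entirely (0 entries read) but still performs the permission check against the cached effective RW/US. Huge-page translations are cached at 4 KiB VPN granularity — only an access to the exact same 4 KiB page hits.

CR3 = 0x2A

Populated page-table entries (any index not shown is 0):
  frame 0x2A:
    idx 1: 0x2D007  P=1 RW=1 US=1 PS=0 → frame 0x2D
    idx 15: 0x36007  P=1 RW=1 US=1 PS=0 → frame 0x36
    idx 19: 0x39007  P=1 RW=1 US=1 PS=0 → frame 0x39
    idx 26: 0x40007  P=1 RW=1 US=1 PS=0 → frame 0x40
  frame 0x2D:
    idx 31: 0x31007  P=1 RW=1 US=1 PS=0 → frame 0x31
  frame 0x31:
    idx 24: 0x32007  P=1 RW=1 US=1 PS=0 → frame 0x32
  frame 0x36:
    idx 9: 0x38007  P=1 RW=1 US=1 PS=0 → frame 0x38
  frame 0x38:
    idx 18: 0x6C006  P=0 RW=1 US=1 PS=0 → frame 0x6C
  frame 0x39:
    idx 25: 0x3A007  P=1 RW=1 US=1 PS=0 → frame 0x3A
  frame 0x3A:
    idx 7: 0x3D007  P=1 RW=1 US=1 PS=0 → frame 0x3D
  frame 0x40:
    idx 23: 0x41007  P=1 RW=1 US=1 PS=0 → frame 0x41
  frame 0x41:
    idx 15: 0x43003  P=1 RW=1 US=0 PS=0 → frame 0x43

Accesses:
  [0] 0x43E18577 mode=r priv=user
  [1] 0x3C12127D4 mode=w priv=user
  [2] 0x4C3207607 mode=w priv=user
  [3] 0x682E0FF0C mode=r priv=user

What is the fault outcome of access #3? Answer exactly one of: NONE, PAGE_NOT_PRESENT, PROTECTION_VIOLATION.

Trace:
#0 VA=0x43E18577 (r,user):
  L0: frame=0x2A idx=1 entry=0x2D007 [P=1 RW=1 US=1 PS=0]
  L1: frame=0x2D idx=31 entry=0x31007 [P=1 RW=1 US=1 PS=0]
  L2: frame=0x31 idx=24 entry=0x32007 [P=1 RW=1 US=1 PS=0]
  ✓ 0x32577  — 3 lookups
#1 VA=0x3C12127D4 (w,user):
  L0: frame=0x2A idx=15 entry=0x36007 [P=1 RW=1 US=1 PS=0]
  L1: frame=0x36 idx=9 entry=0x38007 [P=1 RW=1 US=1 PS=0]
  L2: frame=0x38 idx=18 entry=0x6C006 [P=0 RW=1 US=1 PS=0]
  ✗ PAGE_NOT_PRESENT  [3 reads]
#2 VA=0x4C3207607 (w,user):
  L0: frame=0x2A idx=19 entry=0x39007 [P=1 RW=1 US=1 PS=0]
  L1: frame=0x39 idx=25 entry=0x3A007 [P=1 RW=1 US=1 PS=0]
  L2: frame=0x3A idx=7 entry=0x3D007 [P=1 RW=1 US=1 PS=0]
  ✓ 0x3D607  — 3 lookups
#3 VA=0x682E0FF0C (r,user):
  L0: frame=0x2A idx=26 entry=0x40007 [P=1 RW=1 US=1 PS=0]
  L1: frame=0x40 idx=23 entry=0x41007 [P=1 RW=1 US=1 PS=0]
  L2: frame=0x41 idx=15 entry=0x43003 [P=1 RW=1 US=0 PS=0]
  ✗ PROTECTION_VIOLATION  [3 reads]

Access #3 fault: PROTECTION_VIOLATION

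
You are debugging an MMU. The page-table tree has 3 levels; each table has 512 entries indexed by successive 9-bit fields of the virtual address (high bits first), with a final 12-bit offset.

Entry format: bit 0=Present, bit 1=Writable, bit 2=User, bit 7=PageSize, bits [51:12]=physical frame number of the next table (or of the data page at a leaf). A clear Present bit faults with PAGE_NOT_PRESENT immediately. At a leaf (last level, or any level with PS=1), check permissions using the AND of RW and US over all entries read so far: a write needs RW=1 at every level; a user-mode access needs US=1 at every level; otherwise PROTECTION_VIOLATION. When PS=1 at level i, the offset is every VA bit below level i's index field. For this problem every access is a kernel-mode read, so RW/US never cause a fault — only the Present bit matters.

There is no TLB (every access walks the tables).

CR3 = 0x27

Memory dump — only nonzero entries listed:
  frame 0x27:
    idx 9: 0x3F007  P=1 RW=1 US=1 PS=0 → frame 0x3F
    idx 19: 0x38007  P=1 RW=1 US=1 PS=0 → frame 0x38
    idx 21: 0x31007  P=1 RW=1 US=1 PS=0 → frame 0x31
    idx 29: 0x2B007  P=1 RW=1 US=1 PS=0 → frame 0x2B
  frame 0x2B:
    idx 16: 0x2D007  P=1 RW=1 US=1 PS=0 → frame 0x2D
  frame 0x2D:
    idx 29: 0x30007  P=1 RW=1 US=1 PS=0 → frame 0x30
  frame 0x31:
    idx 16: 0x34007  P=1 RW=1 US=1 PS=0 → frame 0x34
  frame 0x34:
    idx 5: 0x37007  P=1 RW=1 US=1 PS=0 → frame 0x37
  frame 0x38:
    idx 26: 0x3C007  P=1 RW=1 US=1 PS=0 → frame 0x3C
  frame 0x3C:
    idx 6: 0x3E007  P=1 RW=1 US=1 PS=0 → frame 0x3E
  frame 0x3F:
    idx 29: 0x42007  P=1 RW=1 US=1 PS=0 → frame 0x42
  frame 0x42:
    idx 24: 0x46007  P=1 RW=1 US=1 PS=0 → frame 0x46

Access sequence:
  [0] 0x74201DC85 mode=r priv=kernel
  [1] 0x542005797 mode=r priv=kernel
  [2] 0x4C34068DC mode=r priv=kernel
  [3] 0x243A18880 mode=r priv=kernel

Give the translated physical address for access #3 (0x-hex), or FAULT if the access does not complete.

Trace:
#0 VA=0x74201DC85 (r,kernel):
  L0: frame=0x27 idx=29 entry=0x2B007 [P=1 RW=1 US=1 PS=0]
  L1: frame=0x2B idx=16 entry=0x2D007 [P=1 RW=1 US=1 PS=0]
  L2: frame=0x2D idx=29 entry=0x30007 [P=1 RW=1 US=1 PS=0]
  ✓ 0x30C85  — 3 lookups
#1 VA=0x542005797 (r,kernel):
  L0: frame=0x27 idx=21 entry=0x31007 [P=1 RW=1 US=1 PS=0]
  L1: frame=0x31 idx=16 entry=0x34007 [P=1 RW=1 US=1 PS=0]
  L2: frame=0x34 idx=5 entry=0x37007 [P=1 RW=1 US=1 PS=0]
  ✓ 0x37797  — 3 lookups
#2 VA=0x4C34068DC (r,kernel):
  L0: frame=0x27 idx=19 entry=0x38007 [P=1 RW=1 US=1 PS=0]
  L1: frame=0x38 idx=26 entry=0x3C007 [P=1 RW=1 US=1 PS=0]
  L2: frame=0x3C idx=6 entry=0x3E007 [P=1 RW=1 US=1 PS=0]
  ✓ 0x3E8DC  — 3 lookups
#3 VA=0x243A18880 (r,kernel):
  L0: frame=0x27 idx=9 entry=0x3F007 [P=1 RW=1 US=1 PS=0]
  L1: frame=0x3F idx=29 entry=0x42007 [P=1 RW=1 US=1 PS=0]
  L2: frame=0x42 idx=24 entry=0x46007 [P=1 RW=1 US=1 PS=0]
  ✓ 0x46880  — 3 lookups

Access #3 PA: 0x46880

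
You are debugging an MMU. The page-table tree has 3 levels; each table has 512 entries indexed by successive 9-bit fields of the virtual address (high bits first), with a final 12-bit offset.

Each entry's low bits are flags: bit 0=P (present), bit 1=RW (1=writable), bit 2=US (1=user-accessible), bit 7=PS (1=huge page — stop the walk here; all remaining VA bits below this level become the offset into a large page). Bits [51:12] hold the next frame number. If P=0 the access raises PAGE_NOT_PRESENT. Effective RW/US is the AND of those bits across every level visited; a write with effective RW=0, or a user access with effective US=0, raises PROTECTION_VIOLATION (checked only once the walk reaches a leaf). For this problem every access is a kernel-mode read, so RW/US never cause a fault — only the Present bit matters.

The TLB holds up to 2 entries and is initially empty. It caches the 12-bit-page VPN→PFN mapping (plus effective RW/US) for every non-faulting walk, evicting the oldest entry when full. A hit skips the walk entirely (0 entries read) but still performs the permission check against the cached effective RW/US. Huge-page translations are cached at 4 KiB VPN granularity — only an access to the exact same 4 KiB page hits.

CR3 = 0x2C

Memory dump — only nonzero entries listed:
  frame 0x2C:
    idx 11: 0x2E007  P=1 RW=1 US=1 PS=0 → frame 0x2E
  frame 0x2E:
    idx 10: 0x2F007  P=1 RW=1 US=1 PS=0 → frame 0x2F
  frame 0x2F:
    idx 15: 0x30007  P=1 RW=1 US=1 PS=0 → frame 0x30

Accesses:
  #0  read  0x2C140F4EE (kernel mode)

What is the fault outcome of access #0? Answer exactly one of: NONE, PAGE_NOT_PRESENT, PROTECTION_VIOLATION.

Per-access translation:
#0 VA=0x2C140F4EE (r,kernel):
  lvl0: tbl 0x2C, slot 11 ⇒ 0x2E007 (P1/RW1/US1/PS0)
  lvl1: tbl 0x2E, slot 10 ⇒ 0x2F007 (P1/RW1/US1/PS0)
  lvl2: tbl 0x2F, slot 15 ⇒ 0x30007 (P1/RW1/US1/PS0)
  → PA=0x304EE  (3 entries read)

Access #0 fault: NONE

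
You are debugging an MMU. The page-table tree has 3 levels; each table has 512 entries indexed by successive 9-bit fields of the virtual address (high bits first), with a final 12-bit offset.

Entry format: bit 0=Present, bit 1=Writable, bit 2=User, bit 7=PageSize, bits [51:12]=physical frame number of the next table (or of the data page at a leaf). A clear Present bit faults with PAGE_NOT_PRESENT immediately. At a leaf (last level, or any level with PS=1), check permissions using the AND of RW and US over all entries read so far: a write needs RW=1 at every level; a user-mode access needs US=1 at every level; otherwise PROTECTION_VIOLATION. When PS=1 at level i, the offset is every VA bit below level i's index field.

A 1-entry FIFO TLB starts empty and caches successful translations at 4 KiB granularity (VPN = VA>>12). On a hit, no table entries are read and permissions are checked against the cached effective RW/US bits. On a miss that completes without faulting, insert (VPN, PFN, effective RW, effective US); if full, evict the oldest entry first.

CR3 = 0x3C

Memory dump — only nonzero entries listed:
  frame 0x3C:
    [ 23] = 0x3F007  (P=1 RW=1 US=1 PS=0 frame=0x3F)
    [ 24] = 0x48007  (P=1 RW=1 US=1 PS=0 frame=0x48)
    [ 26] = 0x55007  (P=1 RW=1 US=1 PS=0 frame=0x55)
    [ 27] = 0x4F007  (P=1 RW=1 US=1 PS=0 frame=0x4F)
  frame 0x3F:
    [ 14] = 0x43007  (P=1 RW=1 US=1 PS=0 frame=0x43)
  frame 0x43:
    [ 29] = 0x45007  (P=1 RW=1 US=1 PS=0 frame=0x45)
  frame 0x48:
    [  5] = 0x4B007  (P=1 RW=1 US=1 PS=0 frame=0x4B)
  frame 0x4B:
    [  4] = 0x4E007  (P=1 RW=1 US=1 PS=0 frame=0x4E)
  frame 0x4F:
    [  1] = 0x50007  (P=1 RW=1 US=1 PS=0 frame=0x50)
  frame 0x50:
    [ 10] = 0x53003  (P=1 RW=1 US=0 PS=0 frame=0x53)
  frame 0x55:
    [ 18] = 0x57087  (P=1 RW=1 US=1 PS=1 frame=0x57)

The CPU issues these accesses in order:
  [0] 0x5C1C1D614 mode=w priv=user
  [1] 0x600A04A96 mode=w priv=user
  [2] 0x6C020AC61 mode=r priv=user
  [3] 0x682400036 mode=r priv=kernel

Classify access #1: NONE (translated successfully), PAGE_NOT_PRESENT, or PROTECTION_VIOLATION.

Walk each access:
#0 VA=0x5C1C1D614 (w,user):
  lvl0: tbl 0x3C, slot 23 ⇒ 0x3F007 (P1/RW1/US1/PS0)
  lvl1: tbl 0x3F, slot 14 ⇒ 0x43007 (P1/RW1/US1/PS0)
  lvl2: tbl 0x43, slot 29 ⇒ 0x45007 (P1/RW1/US1/PS0)
  ⇒ phys 0x45614  [3 reads]
#1 VA=0x600A04A96 (w,user):
  lvl0: tbl 0x3C, slot 24 ⇒ 0x48007 (P1/RW1/US1/PS0)
  lvl1: tbl 0x48, slot 5 ⇒ 0x4B007 (P1/RW1/US1/PS0)
  lvl2: tbl 0x4B, slot 4 ⇒ 0x4E007 (P1/RW1/US1/PS0)
  ⇒ phys 0x4EA96  [3 reads]
#2 VA=0x6C020AC61 (r,user):
  lvl0: tbl 0x3C, slot 27 ⇒ 0x4F007 (P1/RW1/US1/PS0)
  lvl1: tbl 0x4F, slot 1 ⇒ 0x50007 (P1/RW1/US1/PS0)
  lvl2: tbl 0x50, slot 10 ⇒ 0x53003 (P1/RW1/US0/PS0)
  ⇒ fault: PROTECTION_VIOLATION  — 3 lookups
#3 VA=0x682400036 (r,kernel):
  lvl0: tbl 0x3C, slot 26 ⇒ 0x55007 (P1/RW1/US1/PS0)
  lvl1: tbl 0x55, slot 18 ⇒ 0x57087 (P1/RW1/US1/PS1)
  ⇒ phys 0x57036 (huge @L1)  [2 reads]

Access #1 fault: NONE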